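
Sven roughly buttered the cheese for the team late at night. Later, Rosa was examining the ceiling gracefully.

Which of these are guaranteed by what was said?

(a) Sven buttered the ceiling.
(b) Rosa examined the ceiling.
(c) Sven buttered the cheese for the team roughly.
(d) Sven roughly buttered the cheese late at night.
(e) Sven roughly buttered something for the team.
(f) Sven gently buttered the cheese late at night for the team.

(b), (c), (d), (e)

(a) Not entailed — Sven buttered the cheese, not the ceiling; the ceiling belongs to the examining event.
(b) Entailed — 'examine' is an activity; 'was examining' entails that some examining happened, so 'examined' holds.
(c) Entailed — this follows by dropping conjuncts from the buttering event's description.
(d) Entailed — this follows by dropping conjuncts from the buttering event's description.
(e) Entailed — every conjunct here is already in the original buttering event.
(f) Not entailed — 'gently' adds a manner not in (and inconsistent with) the original.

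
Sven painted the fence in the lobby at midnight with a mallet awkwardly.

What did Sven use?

'with a mallet' marks the instrument of the painting event.

a mallet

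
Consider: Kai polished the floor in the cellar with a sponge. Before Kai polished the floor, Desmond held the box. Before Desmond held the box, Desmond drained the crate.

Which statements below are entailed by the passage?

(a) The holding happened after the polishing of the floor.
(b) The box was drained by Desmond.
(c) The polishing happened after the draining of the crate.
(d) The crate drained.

(a) Not entailed — the narrative places the holding before the polishing, not after.
(b) Not entailed — Desmond drained the crate, not the box; the box belongs to the holding event.
(c) Entailed — the narrative places the draining before the polishing.
(d) Entailed — 'Desmond drained the crate' is causative; it entails the inchoative 'the crate drained'.

(c), (d)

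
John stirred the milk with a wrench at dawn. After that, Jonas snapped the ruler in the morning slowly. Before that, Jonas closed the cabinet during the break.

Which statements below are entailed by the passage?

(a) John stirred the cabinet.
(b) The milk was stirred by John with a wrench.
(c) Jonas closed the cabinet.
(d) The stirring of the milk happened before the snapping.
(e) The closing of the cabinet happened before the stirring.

(b), (c), (d)

(a) Not entailed — John stirred the milk, not the cabinet; the cabinet belongs to the closing event.
(b) Entailed — dropping 'at dawn' leaves a sub-description the original still satisfies.
(c) Entailed — this follows by dropping conjuncts from the closing event's description.
(d) Entailed — the narrative places the stirring before the snapping.
(e) Not entailed — the narrative doesn't order the closing relative to the stirring.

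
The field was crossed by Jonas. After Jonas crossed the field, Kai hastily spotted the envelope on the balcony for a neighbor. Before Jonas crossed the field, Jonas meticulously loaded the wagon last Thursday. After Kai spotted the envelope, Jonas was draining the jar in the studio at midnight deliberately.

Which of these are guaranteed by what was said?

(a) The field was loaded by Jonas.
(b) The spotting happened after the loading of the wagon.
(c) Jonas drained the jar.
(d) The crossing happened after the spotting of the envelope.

(a) Not entailed — Jonas loaded the wagon, not the field; the field belongs to the crossing event.
(b) Entailed — the narrative places the loading before the spotting.
(c) Not entailed — 'was draining' is progressive on an accomplishment; it does not entail the completed 'drained'.
(d) Not entailed — the narrative places the crossing before the spotting, not after.

(b)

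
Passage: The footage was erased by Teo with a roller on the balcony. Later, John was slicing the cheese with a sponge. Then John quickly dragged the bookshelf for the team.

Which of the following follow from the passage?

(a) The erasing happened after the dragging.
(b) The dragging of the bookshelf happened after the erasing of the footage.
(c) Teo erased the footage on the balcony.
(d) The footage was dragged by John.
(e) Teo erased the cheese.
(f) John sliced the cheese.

(b), (c)

(a) Not entailed — the narrative places the erasing before the dragging, not after.
(b) Entailed — the narrative places the erasing before the dragging.
(c) Entailed — dropping 'with a roller' leaves a sub-description the original still satisfies.
(d) Not entailed — John dragged the bookshelf, not the footage; the footage belongs to the erasing event.
(e) Not entailed — Teo erased the footage, not the cheese; the cheese belongs to the slicing event.
(f) Not entailed — 'was slicing' is progressive on an accomplishment; it does not entail the completed 'sliced'.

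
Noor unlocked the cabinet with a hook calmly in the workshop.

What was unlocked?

'the cabinet' marks the patient of the unlocking event.

the cabinet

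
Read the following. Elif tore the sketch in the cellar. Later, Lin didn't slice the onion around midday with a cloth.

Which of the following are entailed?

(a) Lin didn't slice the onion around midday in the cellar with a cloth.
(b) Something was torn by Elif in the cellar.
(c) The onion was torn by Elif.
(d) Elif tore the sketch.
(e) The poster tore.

(a), (b), (d)

(a) Entailed — under negation, adding a further restriction is entailed: if no such slicing event occurred, none occurred in the cellar either.
(b) Entailed — generalizing the patient leaves a sub-description the original still satisfies.
(c) Not entailed — Elif tore the sketch, not the onion; the onion belongs to the slicing event.
(d) Entailed — every conjunct here is already in the original tearing event.
(e) Not entailed — the sketch is what tore, not the poster.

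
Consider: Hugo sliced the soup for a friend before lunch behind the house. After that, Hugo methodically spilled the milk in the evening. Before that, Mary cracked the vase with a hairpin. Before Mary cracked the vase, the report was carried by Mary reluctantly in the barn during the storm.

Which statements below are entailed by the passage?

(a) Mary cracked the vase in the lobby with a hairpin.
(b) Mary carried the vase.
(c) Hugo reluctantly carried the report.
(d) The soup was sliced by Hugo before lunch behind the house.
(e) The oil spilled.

(a) Not entailed — 'in the lobby' adds information not in the original event.
(b) Not entailed — Mary carried the report, not the vase; the vase belongs to the cracking event.
(c) Not entailed — the passage has Mary carrying the report, not Hugo.
(d) Entailed — the original entails any weakening of itself; this just drops 'for a friend'.
(e) Not entailed — the milk is what spilled, not the oil.

(d)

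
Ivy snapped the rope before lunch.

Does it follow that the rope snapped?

yes

'Ivy snapped the rope' is the causative; it entails the inchoative 'the rope snapped'.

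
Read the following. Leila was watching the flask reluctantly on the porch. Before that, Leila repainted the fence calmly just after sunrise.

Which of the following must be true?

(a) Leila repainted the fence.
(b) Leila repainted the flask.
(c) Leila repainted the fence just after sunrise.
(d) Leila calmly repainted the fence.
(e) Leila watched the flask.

(a), (c), (d), (e)

(a) Entailed — every conjunct here is already in the original repainting event.
(b) Not entailed — Leila repainted the fence, not the flask; the flask belongs to the watching event.
(c) Entailed — this follows by dropping conjuncts from the repainting event's description.
(d) Entailed — the original entails any weakening of itself; this just drops 'just after sunrise'.
(e) Entailed — 'watch' is an activity; 'was watching' entails that some watching happened, so 'watched' holds.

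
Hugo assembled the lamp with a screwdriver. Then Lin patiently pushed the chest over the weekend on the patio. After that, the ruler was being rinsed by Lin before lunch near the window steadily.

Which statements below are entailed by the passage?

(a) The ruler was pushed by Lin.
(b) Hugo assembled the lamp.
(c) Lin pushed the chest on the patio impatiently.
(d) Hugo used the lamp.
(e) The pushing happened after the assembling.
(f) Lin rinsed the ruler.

(b), (e), (f)

(a) Not entailed — Lin pushed the chest, not the ruler; the ruler belongs to the rinsing event.
(b) Entailed — dropping 'with a screwdriver' leaves a sub-description the original still satisfies.
(c) Not entailed — 'impatiently' adds a manner not in (and inconsistent with) the original.
(d) Not entailed — the lamp is the patient, not an instrument — Hugo used a screwdriver.
(e) Entailed — the narrative places the assembling before the pushing.
(f) Entailed — 'rinse' is an activity; 'was rinsing' entails that some rinsing happened, so 'rinsed' holds.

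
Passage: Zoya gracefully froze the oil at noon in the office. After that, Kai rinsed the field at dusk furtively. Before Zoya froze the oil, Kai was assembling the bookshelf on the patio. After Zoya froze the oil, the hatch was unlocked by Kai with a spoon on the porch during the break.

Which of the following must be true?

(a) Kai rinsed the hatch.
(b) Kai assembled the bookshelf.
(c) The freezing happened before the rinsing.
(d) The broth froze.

(a) Not entailed — Kai rinsed the field, not the hatch; the hatch belongs to the unlocking event.
(b) Not entailed — 'was assembling' is progressive on an accomplishment; it does not entail the completed 'assembled'.
(c) Entailed — the narrative places the freezing before the rinsing.
(d) Not entailed — the oil is what froze, not the broth.

(c)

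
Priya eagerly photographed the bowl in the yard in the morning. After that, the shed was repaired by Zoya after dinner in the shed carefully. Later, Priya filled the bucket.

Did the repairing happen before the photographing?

The narrative orders the photographing before the repairing.

no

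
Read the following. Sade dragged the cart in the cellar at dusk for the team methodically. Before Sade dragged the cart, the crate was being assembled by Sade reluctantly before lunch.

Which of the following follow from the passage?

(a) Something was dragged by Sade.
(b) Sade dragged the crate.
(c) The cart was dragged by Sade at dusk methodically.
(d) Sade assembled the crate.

(a) Entailed — this follows by dropping conjuncts from the dragging event's description.
(b) Not entailed — Sade dragged the cart, not the crate; the crate belongs to the assembling event.
(c) Entailed — the original entails any weakening of itself; this just drops 'in the cellar', 'for the team'.
(d) Not entailed — 'was assembling' is progressive on an accomplishment; it does not entail the completed 'assembled'.

(a), (c)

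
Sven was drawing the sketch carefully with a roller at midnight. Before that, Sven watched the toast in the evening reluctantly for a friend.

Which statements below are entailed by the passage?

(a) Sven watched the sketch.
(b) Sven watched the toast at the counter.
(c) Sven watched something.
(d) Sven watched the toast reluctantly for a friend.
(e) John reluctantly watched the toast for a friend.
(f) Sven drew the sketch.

(a) Not entailed — Sven watched the toast, not the sketch; the sketch belongs to the drawing event.
(b) Not entailed — 'at the counter' adds information not in the original event.
(c) Entailed — dropping 'for a friend', 'reluctantly', 'in the evening' and generalizing the patient leaves a sub-description the original still satisfies.
(d) Entailed — dropping 'in the evening' leaves a sub-description the original still satisfies.
(e) Not entailed — the passage has Sven watching the toast, not John.
(f) Not entailed — 'was drawing' is progressive on an accomplishment; it does not entail the completed 'drew'.

(c), (d)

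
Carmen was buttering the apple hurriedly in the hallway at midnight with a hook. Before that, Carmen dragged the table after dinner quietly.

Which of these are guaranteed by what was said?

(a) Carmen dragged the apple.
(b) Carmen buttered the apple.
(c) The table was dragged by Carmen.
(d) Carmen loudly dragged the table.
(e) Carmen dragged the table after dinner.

(c), (e)

(a) Not entailed — Carmen dragged the table, not the apple; the apple belongs to the buttering event.
(b) Not entailed — 'was buttering' is progressive on an accomplishment; it does not entail the completed 'buttered'.
(c) Entailed — this follows by dropping conjuncts from the dragging event's description.
(d) Not entailed — 'loudly' adds a manner not in (and inconsistent with) the original.
(e) Entailed — the original entails any weakening of itself; this just drops 'quietly'.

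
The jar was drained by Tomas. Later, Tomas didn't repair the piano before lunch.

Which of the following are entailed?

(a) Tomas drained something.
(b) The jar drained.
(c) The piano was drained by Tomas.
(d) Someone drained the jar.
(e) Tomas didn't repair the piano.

(a) Entailed — the original entails any weakening of itself; this just generalizes the patient.
(b) Entailed — 'Tomas drained the jar' is causative; it entails the inchoative 'the jar drained'.
(c) Not entailed — Tomas drained the jar, not the piano; the piano belongs to the repairing event.
(d) Entailed — every conjunct here is already in the original draining event.
(e) Not entailed — dropping 'before lunch' under negation is not valid — the original leaves open that Tomas repaired the piano some other way.

(a), (b), (d)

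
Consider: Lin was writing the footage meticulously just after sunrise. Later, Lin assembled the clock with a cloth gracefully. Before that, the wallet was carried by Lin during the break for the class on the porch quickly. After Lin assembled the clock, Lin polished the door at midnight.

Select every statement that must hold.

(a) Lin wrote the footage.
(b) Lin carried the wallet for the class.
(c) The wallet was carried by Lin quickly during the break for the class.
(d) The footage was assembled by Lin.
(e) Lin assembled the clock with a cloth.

(b), (c), (e)

(a) Not entailed — 'was writing' is progressive on an accomplishment; it does not entail the completed 'wrote'.
(b) Entailed — dropping 'on the porch', 'quickly', 'during the break' leaves a sub-description the original still satisfies.
(c) Entailed — every conjunct here is already in the original carrying event.
(d) Not entailed — Lin assembled the clock, not the footage; the footage belongs to the writing event.
(e) Entailed — the original entails any weakening of itself; this just drops 'gracefully'.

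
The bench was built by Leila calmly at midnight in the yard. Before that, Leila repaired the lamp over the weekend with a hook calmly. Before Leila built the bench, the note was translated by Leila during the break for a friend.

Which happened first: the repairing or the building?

the repairing

The connectives place the repairing before the building.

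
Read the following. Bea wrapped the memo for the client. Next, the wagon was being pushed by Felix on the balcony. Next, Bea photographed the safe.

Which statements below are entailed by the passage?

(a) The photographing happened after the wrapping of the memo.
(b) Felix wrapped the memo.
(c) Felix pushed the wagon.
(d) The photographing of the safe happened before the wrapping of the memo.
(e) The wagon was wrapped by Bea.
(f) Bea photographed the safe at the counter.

(a) Entailed — the narrative places the wrapping before the photographing.
(b) Not entailed — the passage has Bea wrapping the memo, not Felix.
(c) Entailed — 'push' is an activity; 'was pushing' entails that some pushing happened, so 'pushed' holds.
(d) Not entailed — the narrative places the wrapping before the photographing, not after.
(e) Not entailed — Bea wrapped the memo, not the wagon; the wagon belongs to the pushing event.
(f) Not entailed — 'at the counter' adds information not in the original event.

(a), (c)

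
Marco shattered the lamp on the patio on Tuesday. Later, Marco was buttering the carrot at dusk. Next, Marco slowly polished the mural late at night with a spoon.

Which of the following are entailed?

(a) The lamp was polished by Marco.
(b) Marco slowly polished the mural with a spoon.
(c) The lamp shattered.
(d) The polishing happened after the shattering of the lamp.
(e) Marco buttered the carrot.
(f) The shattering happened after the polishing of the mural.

(b), (c), (d)

(a) Not entailed — Marco polished the mural, not the lamp; the lamp belongs to the shattering event.
(b) Entailed — this follows by dropping conjuncts from the polishing event's description.
(c) Entailed — 'Marco shattered the lamp' is causative; it entails the inchoative 'the lamp shattered'.
(d) Entailed — the narrative places the shattering before the polishing.
(e) Not entailed — 'was buttering' is progressive on an accomplishment; it does not entail the completed 'buttered'.
(f) Not entailed — the narrative places the shattering before the polishing, not after.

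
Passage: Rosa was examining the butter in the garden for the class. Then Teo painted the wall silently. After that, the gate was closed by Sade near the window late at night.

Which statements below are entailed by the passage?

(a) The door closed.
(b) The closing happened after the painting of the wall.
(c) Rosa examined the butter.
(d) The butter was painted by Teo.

(b), (c)

(a) Not entailed — the gate is what closed, not the door.
(b) Entailed — the narrative places the painting before the closing.
(c) Entailed — 'examine' is an activity; 'was examining' entails that some examining happened, so 'examined' holds.
(d) Not entailed — Teo painted the wall, not the butter; the butter belongs to the examining event.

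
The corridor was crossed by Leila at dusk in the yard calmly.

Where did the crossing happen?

'in the yard' marks the location of the crossing event.

in the yard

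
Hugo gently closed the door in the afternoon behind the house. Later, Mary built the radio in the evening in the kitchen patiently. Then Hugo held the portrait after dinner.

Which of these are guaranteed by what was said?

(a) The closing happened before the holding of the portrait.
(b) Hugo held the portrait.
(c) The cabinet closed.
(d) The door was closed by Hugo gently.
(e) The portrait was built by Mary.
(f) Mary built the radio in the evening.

(a), (b), (d), (f)

(a) Entailed — the narrative places the closing before the holding.
(b) Entailed — every conjunct here is already in the original holding event.
(c) Not entailed — the door is what closed, not the cabinet.
(d) Entailed — the original entails any weakening of itself; this just drops 'in the afternoon', 'behind the house'.
(e) Not entailed — Mary built the radio, not the portrait; the portrait belongs to the holding event.
(f) Entailed — every conjunct here is already in the original building event.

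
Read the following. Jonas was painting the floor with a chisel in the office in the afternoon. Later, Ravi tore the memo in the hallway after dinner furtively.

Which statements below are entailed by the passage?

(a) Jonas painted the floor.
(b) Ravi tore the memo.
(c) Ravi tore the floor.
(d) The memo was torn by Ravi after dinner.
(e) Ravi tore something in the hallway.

(b), (d), (e)

(a) Not entailed — 'was painting' is progressive on an accomplishment; it does not entail the completed 'painted'.
(b) Entailed — dropping 'in the hallway', 'furtively', 'after dinner' leaves a sub-description the original still satisfies.
(c) Not entailed — Ravi tore the memo, not the floor; the floor belongs to the painting event.
(d) Entailed — every conjunct here is already in the original tearing event.
(e) Entailed — this follows by dropping conjuncts from the tearing event's description.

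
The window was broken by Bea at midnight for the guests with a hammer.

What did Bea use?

a hammer

'with a hammer' marks the instrument of the breaking event.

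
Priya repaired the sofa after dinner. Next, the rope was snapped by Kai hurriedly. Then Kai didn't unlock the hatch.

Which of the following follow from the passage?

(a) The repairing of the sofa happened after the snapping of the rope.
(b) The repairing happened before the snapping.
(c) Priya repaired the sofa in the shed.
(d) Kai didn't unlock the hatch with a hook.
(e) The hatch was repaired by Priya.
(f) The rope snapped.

(a) Not entailed — the narrative places the repairing before the snapping, not after.
(b) Entailed — the narrative places the repairing before the snapping.
(c) Not entailed — 'in the shed' adds information not in the original event.
(d) Entailed — under negation, adding a further restriction is entailed: if no such unlocking event occurred, none occurred with a hook either.
(e) Not entailed — Priya repaired the sofa, not the hatch; the hatch belongs to the unlocking event.
(f) Entailed — 'Kai snapped the rope' is causative; it entails the inchoative 'the rope snapped'.

(b), (d), (f)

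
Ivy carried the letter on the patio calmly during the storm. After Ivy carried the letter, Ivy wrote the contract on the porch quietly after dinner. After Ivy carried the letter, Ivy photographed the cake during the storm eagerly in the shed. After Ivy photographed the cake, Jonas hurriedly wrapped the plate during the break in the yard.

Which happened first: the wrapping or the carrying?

the carrying

The connectives place the carrying before the wrapping.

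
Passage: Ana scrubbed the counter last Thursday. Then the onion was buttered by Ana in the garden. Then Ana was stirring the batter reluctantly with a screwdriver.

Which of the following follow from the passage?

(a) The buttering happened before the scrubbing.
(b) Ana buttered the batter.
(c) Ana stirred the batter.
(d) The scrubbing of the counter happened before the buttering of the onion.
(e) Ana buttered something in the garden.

(c), (d), (e)

(a) Not entailed — the narrative places the scrubbing before the buttering, not after.
(b) Not entailed — Ana buttered the onion, not the batter; the batter belongs to the stirring event.
(c) Entailed — 'stir' is an activity; 'was stirring' entails that some stirring happened, so 'stirred' holds.
(d) Entailed — the narrative places the scrubbing before the buttering.
(e) Entailed — generalizing the patient leaves a sub-description the original still satisfies.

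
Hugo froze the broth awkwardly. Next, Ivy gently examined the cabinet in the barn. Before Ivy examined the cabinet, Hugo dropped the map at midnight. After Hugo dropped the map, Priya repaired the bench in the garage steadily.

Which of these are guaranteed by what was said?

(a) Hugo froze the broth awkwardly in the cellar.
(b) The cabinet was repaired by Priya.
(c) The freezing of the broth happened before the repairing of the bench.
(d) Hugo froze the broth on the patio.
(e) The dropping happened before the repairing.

(a) Not entailed — 'in the cellar' adds information not in the original event.
(b) Not entailed — Priya repaired the bench, not the cabinet; the cabinet belongs to the examining event.
(c) Not entailed — the narrative doesn't order the freezing relative to the repairing.
(d) Not entailed — 'on the patio' adds information not in the original event.
(e) Entailed — the narrative places the dropping before the repairing.

(e)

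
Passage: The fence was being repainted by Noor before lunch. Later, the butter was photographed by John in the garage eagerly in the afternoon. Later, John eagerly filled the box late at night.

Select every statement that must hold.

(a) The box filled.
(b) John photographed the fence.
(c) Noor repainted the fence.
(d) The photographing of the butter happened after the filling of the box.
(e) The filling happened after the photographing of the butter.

(a), (e)

(a) Entailed — 'John filled the box' is causative; it entails the inchoative 'the box filled'.
(b) Not entailed — John photographed the butter, not the fence; the fence belongs to the repainting event.
(c) Not entailed — 'was repainting' is progressive on an accomplishment; it does not entail the completed 'repainted'.
(d) Not entailed — the narrative places the photographing before the filling, not after.
(e) Entailed — the narrative places the photographing before the filling.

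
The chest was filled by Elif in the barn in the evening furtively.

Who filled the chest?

Elif

'Elif' marks the agent of the filling event.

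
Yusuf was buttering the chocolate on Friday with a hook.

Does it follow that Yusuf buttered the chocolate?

'was buttering' is progressive; for an accomplishment like 'butter the chocolate', it doesn't entail completion.

no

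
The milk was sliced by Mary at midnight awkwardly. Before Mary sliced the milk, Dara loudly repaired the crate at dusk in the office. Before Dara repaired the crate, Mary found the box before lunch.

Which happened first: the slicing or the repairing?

The connectives place the repairing before the slicing.

the repairing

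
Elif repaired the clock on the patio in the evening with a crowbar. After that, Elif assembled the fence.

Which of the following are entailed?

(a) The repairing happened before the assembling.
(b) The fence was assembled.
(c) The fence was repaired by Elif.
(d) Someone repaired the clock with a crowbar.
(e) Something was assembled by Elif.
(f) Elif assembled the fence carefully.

(a), (b), (d), (e)

(a) Entailed — the narrative places the repairing before the assembling.
(b) Entailed — the original entails any weakening of itself; this just generalizes the agent.
(c) Not entailed — Elif repaired the clock, not the fence; the fence belongs to the assembling event.
(d) Entailed — this follows by dropping conjuncts from the repairing event's description.
(e) Entailed — generalizing the patient leaves a sub-description the original still satisfies.
(f) Not entailed — 'carefully' adds information not in the original event.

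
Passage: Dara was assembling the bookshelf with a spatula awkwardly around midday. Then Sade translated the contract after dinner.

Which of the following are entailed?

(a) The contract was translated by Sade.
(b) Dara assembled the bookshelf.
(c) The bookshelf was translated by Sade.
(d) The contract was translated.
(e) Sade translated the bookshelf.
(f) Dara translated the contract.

(a) Entailed — the original entails any weakening of itself; this just drops 'after dinner'.
(b) Not entailed — 'was assembling' is progressive on an accomplishment; it does not entail the completed 'assembled'.
(c) Not entailed — Sade translated the contract, not the bookshelf; the bookshelf belongs to the assembling event.
(d) Entailed — every conjunct here is already in the original translating event.
(e) Not entailed — Sade translated the contract, not the bookshelf; the bookshelf belongs to the assembling event.
(f) Not entailed — the passage has Sade translating the contract, not Dara.

(a), (d)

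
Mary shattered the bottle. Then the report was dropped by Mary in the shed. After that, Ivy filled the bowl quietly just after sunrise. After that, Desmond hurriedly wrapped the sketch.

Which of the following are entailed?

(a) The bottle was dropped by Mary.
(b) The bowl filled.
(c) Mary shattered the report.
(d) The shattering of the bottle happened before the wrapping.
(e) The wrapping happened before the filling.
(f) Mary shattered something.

(a) Not entailed — Mary dropped the report, not the bottle; the bottle belongs to the shattering event.
(b) Entailed — 'Ivy filled the bowl' is causative; it entails the inchoative 'the bowl filled'.
(c) Not entailed — Mary shattered the bottle, not the report; the report belongs to the dropping event.
(d) Entailed — the narrative places the shattering before the wrapping.
(e) Not entailed — the narrative places the filling before the wrapping, not after.
(f) Entailed — generalizing the patient leaves a sub-description the original still satisfies.

(b), (d), (f)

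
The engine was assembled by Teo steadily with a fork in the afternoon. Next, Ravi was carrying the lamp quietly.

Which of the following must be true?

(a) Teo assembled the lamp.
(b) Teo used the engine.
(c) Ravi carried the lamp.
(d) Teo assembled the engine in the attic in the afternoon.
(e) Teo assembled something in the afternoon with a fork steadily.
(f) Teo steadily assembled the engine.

(a) Not entailed — Teo assembled the engine, not the lamp; the lamp belongs to the carrying event.
(b) Not entailed — the engine is the patient, not an instrument — Teo used a fork.
(c) Entailed — 'carry' is an activity; 'was carrying' entails that some carrying happened, so 'carried' holds.
(d) Not entailed — 'in the attic' adds information not in the original event.
(e) Entailed — every conjunct here is already in the original assembling event.
(f) Entailed — dropping 'in the afternoon', 'with a fork' leaves a sub-description the original still satisfies.

(c), (e), (f)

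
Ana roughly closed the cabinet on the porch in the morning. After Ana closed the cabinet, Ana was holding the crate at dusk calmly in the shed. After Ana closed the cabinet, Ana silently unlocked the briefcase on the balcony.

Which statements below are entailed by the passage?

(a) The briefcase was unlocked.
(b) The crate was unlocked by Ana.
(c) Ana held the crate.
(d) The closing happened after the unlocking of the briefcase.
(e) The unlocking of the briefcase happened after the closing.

(a), (c), (e)

(a) Entailed — this follows by dropping conjuncts from the unlocking event's description.
(b) Not entailed — Ana unlocked the briefcase, not the crate; the crate belongs to the holding event.
(c) Entailed — 'hold' is an activity; 'was holding' entails that some holding happened, so 'held' holds.
(d) Not entailed — the narrative places the closing before the unlocking, not after.
(e) Entailed — the narrative places the closing before the unlocking.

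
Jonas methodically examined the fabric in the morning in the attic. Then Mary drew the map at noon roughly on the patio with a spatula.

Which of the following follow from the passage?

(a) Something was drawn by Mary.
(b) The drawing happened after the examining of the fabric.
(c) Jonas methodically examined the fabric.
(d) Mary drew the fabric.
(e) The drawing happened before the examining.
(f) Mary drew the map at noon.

(a), (b), (c), (f)

(a) Entailed — dropping 'at noon', 'with a spatula', 'roughly', 'on the patio' and generalizing the patient leaves a sub-description the original still satisfies.
(b) Entailed — the narrative places the examining before the drawing.
(c) Entailed — dropping 'in the morning', 'in the attic' leaves a sub-description the original still satisfies.
(d) Not entailed — Mary drew the map, not the fabric; the fabric belongs to the examining event.
(e) Not entailed — the narrative places the examining before the drawing, not after.
(f) Entailed — this follows by dropping conjuncts from the drawing event's description.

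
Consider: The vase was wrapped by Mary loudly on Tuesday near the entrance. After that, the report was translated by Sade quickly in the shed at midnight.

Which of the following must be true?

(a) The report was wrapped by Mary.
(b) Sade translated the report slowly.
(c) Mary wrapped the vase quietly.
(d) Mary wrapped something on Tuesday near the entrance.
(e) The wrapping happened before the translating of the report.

(d), (e)

(a) Not entailed — Mary wrapped the vase, not the report; the report belongs to the translating event.
(b) Not entailed — 'slowly' adds a manner not in (and inconsistent with) the original.
(c) Not entailed — 'quietly' adds a manner not in (and inconsistent with) the original.
(d) Entailed — this follows by dropping conjuncts from the wrapping event's description.
(e) Entailed — the narrative places the wrapping before the translating.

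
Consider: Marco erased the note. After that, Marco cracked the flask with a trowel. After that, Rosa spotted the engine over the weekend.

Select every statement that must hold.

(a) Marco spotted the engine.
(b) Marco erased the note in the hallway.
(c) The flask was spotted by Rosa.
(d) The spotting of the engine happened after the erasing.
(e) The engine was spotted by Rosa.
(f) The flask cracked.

(d), (e), (f)

(a) Not entailed — the passage has Rosa spotting the engine, not Marco.
(b) Not entailed — 'in the hallway' adds information not in the original event.
(c) Not entailed — Rosa spotted the engine, not the flask; the flask belongs to the cracking event.
(d) Entailed — the narrative places the erasing before the spotting.
(e) Entailed — the original entails any weakening of itself; this just drops 'over the weekend'.
(f) Entailed — 'Marco cracked the flask' is causative; it entails the inchoative 'the flask cracked'.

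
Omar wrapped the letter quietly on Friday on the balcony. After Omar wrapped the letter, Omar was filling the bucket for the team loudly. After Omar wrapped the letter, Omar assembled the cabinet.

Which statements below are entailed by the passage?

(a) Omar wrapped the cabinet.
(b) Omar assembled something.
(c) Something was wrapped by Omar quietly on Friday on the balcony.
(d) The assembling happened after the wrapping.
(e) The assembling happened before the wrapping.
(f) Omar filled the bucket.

(b), (c), (d)

(a) Not entailed — Omar wrapped the letter, not the cabinet; the cabinet belongs to the assembling event.
(b) Entailed — generalizing the patient leaves a sub-description the original still satisfies.
(c) Entailed — generalizing the patient leaves a sub-description the original still satisfies.
(d) Entailed — the narrative places the wrapping before the assembling.
(e) Not entailed — the narrative places the wrapping before the assembling, not after.
(f) Not entailed — 'was filling' is progressive on an accomplishment; it does not entail the completed 'filled'.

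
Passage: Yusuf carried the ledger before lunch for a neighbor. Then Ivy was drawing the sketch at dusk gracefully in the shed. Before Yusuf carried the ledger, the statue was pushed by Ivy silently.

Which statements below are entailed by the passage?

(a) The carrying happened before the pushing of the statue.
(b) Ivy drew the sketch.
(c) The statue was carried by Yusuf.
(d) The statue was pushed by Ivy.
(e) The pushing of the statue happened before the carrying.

(a) Not entailed — the narrative places the pushing before the carrying, not after.
(b) Not entailed — 'was drawing' is progressive on an accomplishment; it does not entail the completed 'drew'.
(c) Not entailed — Yusuf carried the ledger, not the statue; the statue belongs to the pushing event.
(d) Entailed — the original entails any weakening of itself; this just drops 'silently'.
(e) Entailed — the narrative places the pushing before the carrying.

(d), (e)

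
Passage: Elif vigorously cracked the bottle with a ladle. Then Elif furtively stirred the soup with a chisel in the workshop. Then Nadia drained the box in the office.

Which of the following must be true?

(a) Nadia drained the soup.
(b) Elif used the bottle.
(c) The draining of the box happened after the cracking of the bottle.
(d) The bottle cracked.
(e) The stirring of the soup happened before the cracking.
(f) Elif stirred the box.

(a) Not entailed — Nadia drained the box, not the soup; the soup belongs to the stirring event.
(b) Not entailed — the bottle is the patient, not an instrument — Elif used a ladle.
(c) Entailed — the narrative places the cracking before the draining.
(d) Entailed — 'Elif cracked the bottle' is causative; it entails the inchoative 'the bottle cracked'.
(e) Not entailed — the narrative places the cracking before the stirring, not after.
(f) Not entailed — Elif stirred the soup, not the box; the box belongs to the draining event.

(c), (d)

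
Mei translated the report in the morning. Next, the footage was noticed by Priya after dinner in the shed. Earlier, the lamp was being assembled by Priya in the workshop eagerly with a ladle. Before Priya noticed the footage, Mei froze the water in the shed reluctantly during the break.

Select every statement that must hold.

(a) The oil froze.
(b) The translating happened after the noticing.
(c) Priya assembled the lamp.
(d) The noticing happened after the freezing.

(d)

(a) Not entailed — the water is what froze, not the oil.
(b) Not entailed — the narrative places the translating before the noticing, not after.
(c) Not entailed — 'was assembling' is progressive on an accomplishment; it does not entail the completed 'assembled'.
(d) Entailed — the narrative places the freezing before the noticing.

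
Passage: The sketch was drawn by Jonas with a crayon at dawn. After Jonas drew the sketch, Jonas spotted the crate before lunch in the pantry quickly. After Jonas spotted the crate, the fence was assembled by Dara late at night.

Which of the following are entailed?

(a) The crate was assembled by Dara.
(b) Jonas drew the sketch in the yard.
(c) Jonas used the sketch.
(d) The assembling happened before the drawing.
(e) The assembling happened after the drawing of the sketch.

(e)

(a) Not entailed — Dara assembled the fence, not the crate; the crate belongs to the spotting event.
(b) Not entailed — 'in the yard' adds information not in the original event.
(c) Not entailed — the sketch is the patient, not an instrument — Jonas used a crayon.
(d) Not entailed — the narrative places the drawing before the assembling, not after.
(e) Entailed — the narrative places the drawing before the assembling.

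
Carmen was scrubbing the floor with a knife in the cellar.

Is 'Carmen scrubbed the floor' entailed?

yes

'scrub' is atelic; if Carmen was scrubbing the floor, then Carmen scrubbed the floor (for some time).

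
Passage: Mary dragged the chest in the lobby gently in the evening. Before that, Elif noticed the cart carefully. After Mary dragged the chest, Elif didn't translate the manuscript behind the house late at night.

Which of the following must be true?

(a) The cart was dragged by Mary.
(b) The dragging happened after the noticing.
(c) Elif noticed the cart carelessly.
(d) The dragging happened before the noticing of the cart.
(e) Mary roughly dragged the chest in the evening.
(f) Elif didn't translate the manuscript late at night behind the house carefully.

(b), (f)

(a) Not entailed — Mary dragged the chest, not the cart; the cart belongs to the noticing event.
(b) Entailed — the narrative places the noticing before the dragging.
(c) Not entailed — 'carelessly' adds a manner not in (and inconsistent with) the original.
(d) Not entailed — the narrative places the noticing before the dragging, not after.
(e) Not entailed — 'roughly' adds a manner not in (and inconsistent with) the original.
(f) Entailed — under negation, adding a further restriction is entailed: if no such translating event occurred, none occurred carefully either.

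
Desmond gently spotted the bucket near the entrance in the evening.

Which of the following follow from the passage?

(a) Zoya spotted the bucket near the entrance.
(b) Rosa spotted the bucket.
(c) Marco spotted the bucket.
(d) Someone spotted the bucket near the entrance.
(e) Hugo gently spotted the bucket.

(d)

(a) Not entailed — the passage has Desmond spotting the bucket, not Zoya.
(b) Not entailed — the passage has Desmond spotting the bucket, not Rosa.
(c) Not entailed — the passage has Desmond spotting the bucket, not Marco.
(d) Entailed — this follows by dropping conjuncts from the spotting event's description.
(e) Not entailed — the passage has Desmond spotting the bucket, not Hugo.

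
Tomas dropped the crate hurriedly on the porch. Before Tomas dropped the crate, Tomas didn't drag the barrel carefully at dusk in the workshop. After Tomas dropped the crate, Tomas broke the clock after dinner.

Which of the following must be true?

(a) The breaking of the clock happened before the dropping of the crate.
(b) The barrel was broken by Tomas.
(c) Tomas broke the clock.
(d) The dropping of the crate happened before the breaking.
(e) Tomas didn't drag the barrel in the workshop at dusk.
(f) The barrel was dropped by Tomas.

(a) Not entailed — the narrative places the dropping before the breaking, not after.
(b) Not entailed — Tomas broke the clock, not the barrel; the barrel belongs to the dragging event.
(c) Entailed — dropping 'after dinner' leaves a sub-description the original still satisfies.
(d) Entailed — the narrative places the dropping before the breaking.
(e) Not entailed — dropping 'carefully' under negation is not valid — the original leaves open that Tomas dragged the barrel some other way.
(f) Not entailed — Tomas dropped the crate, not the barrel; the barrel belongs to the dragging event.

(c), (d)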